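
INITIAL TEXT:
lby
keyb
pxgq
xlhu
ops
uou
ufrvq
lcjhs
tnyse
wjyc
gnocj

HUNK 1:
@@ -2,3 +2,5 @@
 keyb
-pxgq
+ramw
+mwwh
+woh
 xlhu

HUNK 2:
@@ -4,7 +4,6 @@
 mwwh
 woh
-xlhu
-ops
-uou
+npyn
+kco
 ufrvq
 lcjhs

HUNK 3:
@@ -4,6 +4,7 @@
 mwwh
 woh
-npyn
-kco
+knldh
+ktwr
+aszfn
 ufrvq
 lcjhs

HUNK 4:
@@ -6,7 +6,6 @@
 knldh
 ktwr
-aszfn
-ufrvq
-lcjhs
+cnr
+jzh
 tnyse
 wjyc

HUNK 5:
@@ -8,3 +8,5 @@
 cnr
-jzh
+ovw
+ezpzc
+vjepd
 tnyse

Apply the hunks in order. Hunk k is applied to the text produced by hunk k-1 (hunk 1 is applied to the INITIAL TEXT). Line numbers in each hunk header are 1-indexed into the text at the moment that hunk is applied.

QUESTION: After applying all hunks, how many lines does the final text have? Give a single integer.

Answer: 14

Derivation:
Hunk 1: at line 2 remove [pxgq] add [ramw,mwwh,woh] -> 13 lines: lby keyb ramw mwwh woh xlhu ops uou ufrvq lcjhs tnyse wjyc gnocj
Hunk 2: at line 4 remove [xlhu,ops,uou] add [npyn,kco] -> 12 lines: lby keyb ramw mwwh woh npyn kco ufrvq lcjhs tnyse wjyc gnocj
Hunk 3: at line 4 remove [npyn,kco] add [knldh,ktwr,aszfn] -> 13 lines: lby keyb ramw mwwh woh knldh ktwr aszfn ufrvq lcjhs tnyse wjyc gnocj
Hunk 4: at line 6 remove [aszfn,ufrvq,lcjhs] add [cnr,jzh] -> 12 lines: lby keyb ramw mwwh woh knldh ktwr cnr jzh tnyse wjyc gnocj
Hunk 5: at line 8 remove [jzh] add [ovw,ezpzc,vjepd] -> 14 lines: lby keyb ramw mwwh woh knldh ktwr cnr ovw ezpzc vjepd tnyse wjyc gnocj
Final line count: 14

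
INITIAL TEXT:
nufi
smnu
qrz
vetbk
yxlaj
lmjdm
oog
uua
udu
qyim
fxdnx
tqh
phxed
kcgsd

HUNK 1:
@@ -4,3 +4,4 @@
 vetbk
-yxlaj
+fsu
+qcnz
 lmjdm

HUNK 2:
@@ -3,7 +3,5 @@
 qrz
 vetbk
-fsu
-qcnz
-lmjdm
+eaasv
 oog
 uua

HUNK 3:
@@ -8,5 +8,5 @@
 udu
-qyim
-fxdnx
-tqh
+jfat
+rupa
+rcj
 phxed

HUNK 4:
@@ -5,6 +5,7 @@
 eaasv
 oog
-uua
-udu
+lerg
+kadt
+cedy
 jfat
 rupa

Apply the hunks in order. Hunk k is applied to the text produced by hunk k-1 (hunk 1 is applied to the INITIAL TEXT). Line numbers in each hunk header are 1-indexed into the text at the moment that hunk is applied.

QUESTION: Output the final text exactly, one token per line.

Answer: nufi
smnu
qrz
vetbk
eaasv
oog
lerg
kadt
cedy
jfat
rupa
rcj
phxed
kcgsd

Derivation:
Hunk 1: at line 4 remove [yxlaj] add [fsu,qcnz] -> 15 lines: nufi smnu qrz vetbk fsu qcnz lmjdm oog uua udu qyim fxdnx tqh phxed kcgsd
Hunk 2: at line 3 remove [fsu,qcnz,lmjdm] add [eaasv] -> 13 lines: nufi smnu qrz vetbk eaasv oog uua udu qyim fxdnx tqh phxed kcgsd
Hunk 3: at line 8 remove [qyim,fxdnx,tqh] add [jfat,rupa,rcj] -> 13 lines: nufi smnu qrz vetbk eaasv oog uua udu jfat rupa rcj phxed kcgsd
Hunk 4: at line 5 remove [uua,udu] add [lerg,kadt,cedy] -> 14 lines: nufi smnu qrz vetbk eaasv oog lerg kadt cedy jfat rupa rcj phxed kcgsd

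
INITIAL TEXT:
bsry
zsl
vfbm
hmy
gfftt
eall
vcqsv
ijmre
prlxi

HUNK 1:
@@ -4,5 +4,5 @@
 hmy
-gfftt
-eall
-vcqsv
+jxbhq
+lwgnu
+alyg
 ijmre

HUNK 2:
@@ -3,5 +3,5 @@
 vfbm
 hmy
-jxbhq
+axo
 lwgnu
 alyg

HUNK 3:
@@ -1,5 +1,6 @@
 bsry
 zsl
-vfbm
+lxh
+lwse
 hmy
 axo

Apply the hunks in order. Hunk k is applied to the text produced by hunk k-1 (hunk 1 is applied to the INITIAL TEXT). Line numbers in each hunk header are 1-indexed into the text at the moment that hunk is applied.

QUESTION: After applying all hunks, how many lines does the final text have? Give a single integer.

Answer: 10

Derivation:
Hunk 1: at line 4 remove [gfftt,eall,vcqsv] add [jxbhq,lwgnu,alyg] -> 9 lines: bsry zsl vfbm hmy jxbhq lwgnu alyg ijmre prlxi
Hunk 2: at line 3 remove [jxbhq] add [axo] -> 9 lines: bsry zsl vfbm hmy axo lwgnu alyg ijmre prlxi
Hunk 3: at line 1 remove [vfbm] add [lxh,lwse] -> 10 lines: bsry zsl lxh lwse hmy axo lwgnu alyg ijmre prlxi
Final line count: 10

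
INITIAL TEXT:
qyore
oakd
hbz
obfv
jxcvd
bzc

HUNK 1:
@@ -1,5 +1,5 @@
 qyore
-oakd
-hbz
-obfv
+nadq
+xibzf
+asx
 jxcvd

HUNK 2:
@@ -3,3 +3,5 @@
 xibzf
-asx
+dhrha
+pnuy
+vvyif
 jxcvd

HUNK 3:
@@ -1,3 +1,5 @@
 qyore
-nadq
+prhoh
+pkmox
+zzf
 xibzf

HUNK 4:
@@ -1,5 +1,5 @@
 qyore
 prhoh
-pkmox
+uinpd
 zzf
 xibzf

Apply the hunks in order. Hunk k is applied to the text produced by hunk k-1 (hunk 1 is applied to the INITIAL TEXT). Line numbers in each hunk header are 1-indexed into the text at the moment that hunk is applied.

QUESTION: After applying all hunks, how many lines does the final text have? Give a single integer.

Answer: 10

Derivation:
Hunk 1: at line 1 remove [oakd,hbz,obfv] add [nadq,xibzf,asx] -> 6 lines: qyore nadq xibzf asx jxcvd bzc
Hunk 2: at line 3 remove [asx] add [dhrha,pnuy,vvyif] -> 8 lines: qyore nadq xibzf dhrha pnuy vvyif jxcvd bzc
Hunk 3: at line 1 remove [nadq] add [prhoh,pkmox,zzf] -> 10 lines: qyore prhoh pkmox zzf xibzf dhrha pnuy vvyif jxcvd bzc
Hunk 4: at line 1 remove [pkmox] add [uinpd] -> 10 lines: qyore prhoh uinpd zzf xibzf dhrha pnuy vvyif jxcvd bzc
Final line count: 10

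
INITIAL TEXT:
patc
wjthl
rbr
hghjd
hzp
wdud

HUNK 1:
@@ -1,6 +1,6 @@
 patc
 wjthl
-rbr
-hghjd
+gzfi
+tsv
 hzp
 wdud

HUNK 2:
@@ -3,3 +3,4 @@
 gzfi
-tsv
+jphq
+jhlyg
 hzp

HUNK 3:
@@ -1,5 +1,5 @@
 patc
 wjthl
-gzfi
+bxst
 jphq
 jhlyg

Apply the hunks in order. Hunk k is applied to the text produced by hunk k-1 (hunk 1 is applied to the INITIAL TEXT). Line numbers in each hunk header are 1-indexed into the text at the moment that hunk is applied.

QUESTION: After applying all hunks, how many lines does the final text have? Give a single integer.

Answer: 7

Derivation:
Hunk 1: at line 1 remove [rbr,hghjd] add [gzfi,tsv] -> 6 lines: patc wjthl gzfi tsv hzp wdud
Hunk 2: at line 3 remove [tsv] add [jphq,jhlyg] -> 7 lines: patc wjthl gzfi jphq jhlyg hzp wdud
Hunk 3: at line 1 remove [gzfi] add [bxst] -> 7 lines: patc wjthl bxst jphq jhlyg hzp wdud
Final line count: 7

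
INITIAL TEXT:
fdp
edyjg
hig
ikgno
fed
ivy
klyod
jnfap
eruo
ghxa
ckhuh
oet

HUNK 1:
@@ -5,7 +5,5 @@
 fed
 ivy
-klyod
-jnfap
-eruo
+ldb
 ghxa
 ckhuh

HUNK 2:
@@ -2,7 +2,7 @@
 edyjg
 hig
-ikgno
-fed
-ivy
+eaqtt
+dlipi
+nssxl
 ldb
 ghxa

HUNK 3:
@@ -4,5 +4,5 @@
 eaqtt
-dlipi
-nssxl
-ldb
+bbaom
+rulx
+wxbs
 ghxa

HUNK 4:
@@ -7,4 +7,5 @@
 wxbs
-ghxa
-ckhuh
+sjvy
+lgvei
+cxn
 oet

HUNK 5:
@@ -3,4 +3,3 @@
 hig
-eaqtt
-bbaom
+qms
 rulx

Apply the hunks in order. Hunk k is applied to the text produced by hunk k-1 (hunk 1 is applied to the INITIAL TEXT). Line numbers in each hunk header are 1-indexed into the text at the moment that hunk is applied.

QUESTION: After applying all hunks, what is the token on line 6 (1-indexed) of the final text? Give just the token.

Hunk 1: at line 5 remove [klyod,jnfap,eruo] add [ldb] -> 10 lines: fdp edyjg hig ikgno fed ivy ldb ghxa ckhuh oet
Hunk 2: at line 2 remove [ikgno,fed,ivy] add [eaqtt,dlipi,nssxl] -> 10 lines: fdp edyjg hig eaqtt dlipi nssxl ldb ghxa ckhuh oet
Hunk 3: at line 4 remove [dlipi,nssxl,ldb] add [bbaom,rulx,wxbs] -> 10 lines: fdp edyjg hig eaqtt bbaom rulx wxbs ghxa ckhuh oet
Hunk 4: at line 7 remove [ghxa,ckhuh] add [sjvy,lgvei,cxn] -> 11 lines: fdp edyjg hig eaqtt bbaom rulx wxbs sjvy lgvei cxn oet
Hunk 5: at line 3 remove [eaqtt,bbaom] add [qms] -> 10 lines: fdp edyjg hig qms rulx wxbs sjvy lgvei cxn oet
Final line 6: wxbs

Answer: wxbs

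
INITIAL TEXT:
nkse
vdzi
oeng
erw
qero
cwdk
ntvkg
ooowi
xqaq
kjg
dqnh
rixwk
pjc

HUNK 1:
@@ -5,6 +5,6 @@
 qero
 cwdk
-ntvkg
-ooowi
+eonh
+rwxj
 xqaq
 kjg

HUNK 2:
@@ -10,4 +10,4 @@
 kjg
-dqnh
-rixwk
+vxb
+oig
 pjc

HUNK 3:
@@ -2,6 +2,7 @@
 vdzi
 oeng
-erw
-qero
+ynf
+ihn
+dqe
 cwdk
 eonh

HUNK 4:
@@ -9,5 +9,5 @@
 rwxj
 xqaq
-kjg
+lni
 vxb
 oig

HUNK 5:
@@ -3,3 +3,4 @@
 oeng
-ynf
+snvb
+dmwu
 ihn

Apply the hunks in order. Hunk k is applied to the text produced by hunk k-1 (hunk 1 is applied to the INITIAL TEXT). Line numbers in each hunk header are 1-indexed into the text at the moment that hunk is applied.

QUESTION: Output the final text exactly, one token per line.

Answer: nkse
vdzi
oeng
snvb
dmwu
ihn
dqe
cwdk
eonh
rwxj
xqaq
lni
vxb
oig
pjc

Derivation:
Hunk 1: at line 5 remove [ntvkg,ooowi] add [eonh,rwxj] -> 13 lines: nkse vdzi oeng erw qero cwdk eonh rwxj xqaq kjg dqnh rixwk pjc
Hunk 2: at line 10 remove [dqnh,rixwk] add [vxb,oig] -> 13 lines: nkse vdzi oeng erw qero cwdk eonh rwxj xqaq kjg vxb oig pjc
Hunk 3: at line 2 remove [erw,qero] add [ynf,ihn,dqe] -> 14 lines: nkse vdzi oeng ynf ihn dqe cwdk eonh rwxj xqaq kjg vxb oig pjc
Hunk 4: at line 9 remove [kjg] add [lni] -> 14 lines: nkse vdzi oeng ynf ihn dqe cwdk eonh rwxj xqaq lni vxb oig pjc
Hunk 5: at line 3 remove [ynf] add [snvb,dmwu] -> 15 lines: nkse vdzi oeng snvb dmwu ihn dqe cwdk eonh rwxj xqaq lni vxb oig pjc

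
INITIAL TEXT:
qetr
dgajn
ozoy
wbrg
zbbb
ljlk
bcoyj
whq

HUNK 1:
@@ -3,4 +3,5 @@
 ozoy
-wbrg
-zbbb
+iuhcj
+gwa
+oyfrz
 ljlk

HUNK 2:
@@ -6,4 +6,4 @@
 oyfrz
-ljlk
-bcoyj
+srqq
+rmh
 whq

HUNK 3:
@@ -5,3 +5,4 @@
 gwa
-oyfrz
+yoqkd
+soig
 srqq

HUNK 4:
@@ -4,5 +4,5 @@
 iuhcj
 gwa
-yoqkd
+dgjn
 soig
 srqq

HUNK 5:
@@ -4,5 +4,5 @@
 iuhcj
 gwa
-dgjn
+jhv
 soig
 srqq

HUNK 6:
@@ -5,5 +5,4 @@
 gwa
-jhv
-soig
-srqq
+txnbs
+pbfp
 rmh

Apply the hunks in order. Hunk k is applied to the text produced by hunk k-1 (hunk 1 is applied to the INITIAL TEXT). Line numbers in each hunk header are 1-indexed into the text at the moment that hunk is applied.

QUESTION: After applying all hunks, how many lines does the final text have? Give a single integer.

Hunk 1: at line 3 remove [wbrg,zbbb] add [iuhcj,gwa,oyfrz] -> 9 lines: qetr dgajn ozoy iuhcj gwa oyfrz ljlk bcoyj whq
Hunk 2: at line 6 remove [ljlk,bcoyj] add [srqq,rmh] -> 9 lines: qetr dgajn ozoy iuhcj gwa oyfrz srqq rmh whq
Hunk 3: at line 5 remove [oyfrz] add [yoqkd,soig] -> 10 lines: qetr dgajn ozoy iuhcj gwa yoqkd soig srqq rmh whq
Hunk 4: at line 4 remove [yoqkd] add [dgjn] -> 10 lines: qetr dgajn ozoy iuhcj gwa dgjn soig srqq rmh whq
Hunk 5: at line 4 remove [dgjn] add [jhv] -> 10 lines: qetr dgajn ozoy iuhcj gwa jhv soig srqq rmh whq
Hunk 6: at line 5 remove [jhv,soig,srqq] add [txnbs,pbfp] -> 9 lines: qetr dgajn ozoy iuhcj gwa txnbs pbfp rmh whq
Final line count: 9

Answer: 9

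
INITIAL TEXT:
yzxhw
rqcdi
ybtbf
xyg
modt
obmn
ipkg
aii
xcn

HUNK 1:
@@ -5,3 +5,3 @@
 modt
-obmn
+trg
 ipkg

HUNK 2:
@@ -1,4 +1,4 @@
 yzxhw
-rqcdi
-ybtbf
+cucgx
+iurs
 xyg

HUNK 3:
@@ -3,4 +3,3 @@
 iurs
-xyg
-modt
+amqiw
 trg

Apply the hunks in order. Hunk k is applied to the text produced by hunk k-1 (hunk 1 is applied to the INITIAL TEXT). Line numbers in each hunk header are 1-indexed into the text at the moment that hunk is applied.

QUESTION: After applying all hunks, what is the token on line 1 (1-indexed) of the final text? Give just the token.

Answer: yzxhw

Derivation:
Hunk 1: at line 5 remove [obmn] add [trg] -> 9 lines: yzxhw rqcdi ybtbf xyg modt trg ipkg aii xcn
Hunk 2: at line 1 remove [rqcdi,ybtbf] add [cucgx,iurs] -> 9 lines: yzxhw cucgx iurs xyg modt trg ipkg aii xcn
Hunk 3: at line 3 remove [xyg,modt] add [amqiw] -> 8 lines: yzxhw cucgx iurs amqiw trg ipkg aii xcn
Final line 1: yzxhw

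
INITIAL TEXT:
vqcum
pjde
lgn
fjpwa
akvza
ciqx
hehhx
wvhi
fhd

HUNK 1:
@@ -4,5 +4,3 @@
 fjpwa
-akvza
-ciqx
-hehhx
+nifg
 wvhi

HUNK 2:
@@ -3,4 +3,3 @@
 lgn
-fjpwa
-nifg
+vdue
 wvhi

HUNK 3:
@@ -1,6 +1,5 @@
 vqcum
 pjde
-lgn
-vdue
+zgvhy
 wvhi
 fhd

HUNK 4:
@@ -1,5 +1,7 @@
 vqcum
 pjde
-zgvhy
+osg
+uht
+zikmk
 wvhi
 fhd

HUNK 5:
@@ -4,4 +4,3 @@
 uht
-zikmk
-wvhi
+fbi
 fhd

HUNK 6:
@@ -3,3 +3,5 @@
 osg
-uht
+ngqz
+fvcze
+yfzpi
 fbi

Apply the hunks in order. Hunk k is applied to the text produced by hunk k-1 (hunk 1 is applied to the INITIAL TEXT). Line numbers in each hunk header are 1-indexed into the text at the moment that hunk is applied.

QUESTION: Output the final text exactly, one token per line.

Answer: vqcum
pjde
osg
ngqz
fvcze
yfzpi
fbi
fhd

Derivation:
Hunk 1: at line 4 remove [akvza,ciqx,hehhx] add [nifg] -> 7 lines: vqcum pjde lgn fjpwa nifg wvhi fhd
Hunk 2: at line 3 remove [fjpwa,nifg] add [vdue] -> 6 lines: vqcum pjde lgn vdue wvhi fhd
Hunk 3: at line 1 remove [lgn,vdue] add [zgvhy] -> 5 lines: vqcum pjde zgvhy wvhi fhd
Hunk 4: at line 1 remove [zgvhy] add [osg,uht,zikmk] -> 7 lines: vqcum pjde osg uht zikmk wvhi fhd
Hunk 5: at line 4 remove [zikmk,wvhi] add [fbi] -> 6 lines: vqcum pjde osg uht fbi fhd
Hunk 6: at line 3 remove [uht] add [ngqz,fvcze,yfzpi] -> 8 lines: vqcum pjde osg ngqz fvcze yfzpi fbi fhd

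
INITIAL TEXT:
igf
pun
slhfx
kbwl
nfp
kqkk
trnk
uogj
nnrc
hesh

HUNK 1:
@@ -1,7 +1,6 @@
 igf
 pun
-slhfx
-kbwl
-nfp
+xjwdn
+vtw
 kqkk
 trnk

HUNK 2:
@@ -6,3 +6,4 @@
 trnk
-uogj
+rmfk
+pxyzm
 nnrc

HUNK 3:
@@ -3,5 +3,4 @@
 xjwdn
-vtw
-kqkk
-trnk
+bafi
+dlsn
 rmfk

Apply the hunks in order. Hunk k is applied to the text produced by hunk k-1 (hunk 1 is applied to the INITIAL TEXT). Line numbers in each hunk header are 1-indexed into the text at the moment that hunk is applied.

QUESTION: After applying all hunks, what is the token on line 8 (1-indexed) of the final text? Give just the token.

Hunk 1: at line 1 remove [slhfx,kbwl,nfp] add [xjwdn,vtw] -> 9 lines: igf pun xjwdn vtw kqkk trnk uogj nnrc hesh
Hunk 2: at line 6 remove [uogj] add [rmfk,pxyzm] -> 10 lines: igf pun xjwdn vtw kqkk trnk rmfk pxyzm nnrc hesh
Hunk 3: at line 3 remove [vtw,kqkk,trnk] add [bafi,dlsn] -> 9 lines: igf pun xjwdn bafi dlsn rmfk pxyzm nnrc hesh
Final line 8: nnrc

Answer: nnrc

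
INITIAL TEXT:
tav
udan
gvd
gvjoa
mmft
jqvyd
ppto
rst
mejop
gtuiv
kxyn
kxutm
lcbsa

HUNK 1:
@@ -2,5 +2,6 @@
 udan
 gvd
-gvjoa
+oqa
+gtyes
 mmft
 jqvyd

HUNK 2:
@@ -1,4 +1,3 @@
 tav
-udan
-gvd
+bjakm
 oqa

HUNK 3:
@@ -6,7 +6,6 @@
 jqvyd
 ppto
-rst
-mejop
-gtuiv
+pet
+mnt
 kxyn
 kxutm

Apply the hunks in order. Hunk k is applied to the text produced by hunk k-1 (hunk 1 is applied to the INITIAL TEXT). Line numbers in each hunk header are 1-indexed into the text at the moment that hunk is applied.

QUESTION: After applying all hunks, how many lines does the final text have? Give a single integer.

Answer: 12

Derivation:
Hunk 1: at line 2 remove [gvjoa] add [oqa,gtyes] -> 14 lines: tav udan gvd oqa gtyes mmft jqvyd ppto rst mejop gtuiv kxyn kxutm lcbsa
Hunk 2: at line 1 remove [udan,gvd] add [bjakm] -> 13 lines: tav bjakm oqa gtyes mmft jqvyd ppto rst mejop gtuiv kxyn kxutm lcbsa
Hunk 3: at line 6 remove [rst,mejop,gtuiv] add [pet,mnt] -> 12 lines: tav bjakm oqa gtyes mmft jqvyd ppto pet mnt kxyn kxutm lcbsa
Final line count: 12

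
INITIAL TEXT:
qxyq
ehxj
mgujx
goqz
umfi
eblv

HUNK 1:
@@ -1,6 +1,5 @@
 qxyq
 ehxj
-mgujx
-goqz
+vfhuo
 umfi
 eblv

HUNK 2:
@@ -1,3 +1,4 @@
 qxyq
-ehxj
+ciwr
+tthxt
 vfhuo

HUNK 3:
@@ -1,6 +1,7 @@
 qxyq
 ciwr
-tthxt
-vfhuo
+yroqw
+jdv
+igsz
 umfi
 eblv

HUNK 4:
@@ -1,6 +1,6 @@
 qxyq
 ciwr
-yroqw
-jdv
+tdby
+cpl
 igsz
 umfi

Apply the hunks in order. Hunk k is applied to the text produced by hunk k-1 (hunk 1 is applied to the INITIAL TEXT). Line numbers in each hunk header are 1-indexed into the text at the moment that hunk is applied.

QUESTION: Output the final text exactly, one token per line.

Hunk 1: at line 1 remove [mgujx,goqz] add [vfhuo] -> 5 lines: qxyq ehxj vfhuo umfi eblv
Hunk 2: at line 1 remove [ehxj] add [ciwr,tthxt] -> 6 lines: qxyq ciwr tthxt vfhuo umfi eblv
Hunk 3: at line 1 remove [tthxt,vfhuo] add [yroqw,jdv,igsz] -> 7 lines: qxyq ciwr yroqw jdv igsz umfi eblv
Hunk 4: at line 1 remove [yroqw,jdv] add [tdby,cpl] -> 7 lines: qxyq ciwr tdby cpl igsz umfi eblv

Answer: qxyq
ciwr
tdby
cpl
igsz
umfi
eblv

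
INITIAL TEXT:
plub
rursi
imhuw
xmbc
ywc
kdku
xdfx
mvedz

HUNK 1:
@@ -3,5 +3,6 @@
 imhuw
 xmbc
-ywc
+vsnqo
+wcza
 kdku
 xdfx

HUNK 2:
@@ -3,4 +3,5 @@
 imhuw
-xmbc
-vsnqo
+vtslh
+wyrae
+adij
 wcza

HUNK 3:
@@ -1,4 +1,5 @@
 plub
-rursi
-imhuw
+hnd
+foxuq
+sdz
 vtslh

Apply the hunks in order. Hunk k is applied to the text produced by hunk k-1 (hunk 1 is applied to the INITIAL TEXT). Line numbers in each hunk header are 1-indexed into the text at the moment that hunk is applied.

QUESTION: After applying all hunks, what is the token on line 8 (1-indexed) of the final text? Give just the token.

Hunk 1: at line 3 remove [ywc] add [vsnqo,wcza] -> 9 lines: plub rursi imhuw xmbc vsnqo wcza kdku xdfx mvedz
Hunk 2: at line 3 remove [xmbc,vsnqo] add [vtslh,wyrae,adij] -> 10 lines: plub rursi imhuw vtslh wyrae adij wcza kdku xdfx mvedz
Hunk 3: at line 1 remove [rursi,imhuw] add [hnd,foxuq,sdz] -> 11 lines: plub hnd foxuq sdz vtslh wyrae adij wcza kdku xdfx mvedz
Final line 8: wcza

Answer: wcza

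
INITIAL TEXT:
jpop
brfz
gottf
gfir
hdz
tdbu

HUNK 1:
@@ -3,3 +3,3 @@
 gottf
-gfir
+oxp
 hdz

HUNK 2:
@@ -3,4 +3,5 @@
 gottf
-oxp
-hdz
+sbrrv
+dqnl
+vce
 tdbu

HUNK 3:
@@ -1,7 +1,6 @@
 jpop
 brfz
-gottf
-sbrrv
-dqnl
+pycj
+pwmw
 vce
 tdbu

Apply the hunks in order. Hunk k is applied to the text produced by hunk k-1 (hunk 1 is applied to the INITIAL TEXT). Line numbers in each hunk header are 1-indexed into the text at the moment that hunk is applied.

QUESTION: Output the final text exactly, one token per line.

Answer: jpop
brfz
pycj
pwmw
vce
tdbu

Derivation:
Hunk 1: at line 3 remove [gfir] add [oxp] -> 6 lines: jpop brfz gottf oxp hdz tdbu
Hunk 2: at line 3 remove [oxp,hdz] add [sbrrv,dqnl,vce] -> 7 lines: jpop brfz gottf sbrrv dqnl vce tdbu
Hunk 3: at line 1 remove [gottf,sbrrv,dqnl] add [pycj,pwmw] -> 6 lines: jpop brfz pycj pwmw vce tdbu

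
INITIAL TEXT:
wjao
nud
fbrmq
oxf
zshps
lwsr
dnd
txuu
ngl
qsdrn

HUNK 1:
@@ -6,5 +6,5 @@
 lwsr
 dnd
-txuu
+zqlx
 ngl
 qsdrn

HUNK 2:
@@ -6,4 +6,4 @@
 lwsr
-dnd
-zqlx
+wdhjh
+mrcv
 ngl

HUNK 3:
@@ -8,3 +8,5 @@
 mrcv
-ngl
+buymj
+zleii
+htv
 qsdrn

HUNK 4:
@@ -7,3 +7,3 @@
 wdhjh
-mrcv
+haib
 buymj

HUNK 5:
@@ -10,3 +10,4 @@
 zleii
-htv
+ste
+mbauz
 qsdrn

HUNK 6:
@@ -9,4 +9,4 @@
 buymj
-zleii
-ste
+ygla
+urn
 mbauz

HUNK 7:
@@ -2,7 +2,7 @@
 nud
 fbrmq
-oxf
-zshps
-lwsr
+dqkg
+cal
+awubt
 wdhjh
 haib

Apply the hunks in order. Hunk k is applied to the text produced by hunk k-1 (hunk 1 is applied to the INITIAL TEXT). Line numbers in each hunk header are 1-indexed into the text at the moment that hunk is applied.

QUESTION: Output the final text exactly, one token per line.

Answer: wjao
nud
fbrmq
dqkg
cal
awubt
wdhjh
haib
buymj
ygla
urn
mbauz
qsdrn

Derivation:
Hunk 1: at line 6 remove [txuu] add [zqlx] -> 10 lines: wjao nud fbrmq oxf zshps lwsr dnd zqlx ngl qsdrn
Hunk 2: at line 6 remove [dnd,zqlx] add [wdhjh,mrcv] -> 10 lines: wjao nud fbrmq oxf zshps lwsr wdhjh mrcv ngl qsdrn
Hunk 3: at line 8 remove [ngl] add [buymj,zleii,htv] -> 12 lines: wjao nud fbrmq oxf zshps lwsr wdhjh mrcv buymj zleii htv qsdrn
Hunk 4: at line 7 remove [mrcv] add [haib] -> 12 lines: wjao nud fbrmq oxf zshps lwsr wdhjh haib buymj zleii htv qsdrn
Hunk 5: at line 10 remove [htv] add [ste,mbauz] -> 13 lines: wjao nud fbrmq oxf zshps lwsr wdhjh haib buymj zleii ste mbauz qsdrn
Hunk 6: at line 9 remove [zleii,ste] add [ygla,urn] -> 13 lines: wjao nud fbrmq oxf zshps lwsr wdhjh haib buymj ygla urn mbauz qsdrn
Hunk 7: at line 2 remove [oxf,zshps,lwsr] add [dqkg,cal,awubt] -> 13 lines: wjao nud fbrmq dqkg cal awubt wdhjh haib buymj ygla urn mbauz qsdrn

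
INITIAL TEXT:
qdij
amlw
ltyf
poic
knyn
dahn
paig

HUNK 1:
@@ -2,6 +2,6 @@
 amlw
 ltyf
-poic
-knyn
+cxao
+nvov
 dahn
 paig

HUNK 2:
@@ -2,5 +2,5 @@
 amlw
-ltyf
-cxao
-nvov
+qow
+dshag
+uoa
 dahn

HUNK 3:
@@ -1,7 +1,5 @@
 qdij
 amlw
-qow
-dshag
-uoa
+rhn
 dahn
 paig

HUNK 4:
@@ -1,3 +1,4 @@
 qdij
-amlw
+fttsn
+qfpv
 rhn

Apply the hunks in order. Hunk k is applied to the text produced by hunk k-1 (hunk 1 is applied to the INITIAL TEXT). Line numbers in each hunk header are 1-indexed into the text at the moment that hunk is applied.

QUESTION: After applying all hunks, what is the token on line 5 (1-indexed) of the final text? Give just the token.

Answer: dahn

Derivation:
Hunk 1: at line 2 remove [poic,knyn] add [cxao,nvov] -> 7 lines: qdij amlw ltyf cxao nvov dahn paig
Hunk 2: at line 2 remove [ltyf,cxao,nvov] add [qow,dshag,uoa] -> 7 lines: qdij amlw qow dshag uoa dahn paig
Hunk 3: at line 1 remove [qow,dshag,uoa] add [rhn] -> 5 lines: qdij amlw rhn dahn paig
Hunk 4: at line 1 remove [amlw] add [fttsn,qfpv] -> 6 lines: qdij fttsn qfpv rhn dahn paig
Final line 5: dahn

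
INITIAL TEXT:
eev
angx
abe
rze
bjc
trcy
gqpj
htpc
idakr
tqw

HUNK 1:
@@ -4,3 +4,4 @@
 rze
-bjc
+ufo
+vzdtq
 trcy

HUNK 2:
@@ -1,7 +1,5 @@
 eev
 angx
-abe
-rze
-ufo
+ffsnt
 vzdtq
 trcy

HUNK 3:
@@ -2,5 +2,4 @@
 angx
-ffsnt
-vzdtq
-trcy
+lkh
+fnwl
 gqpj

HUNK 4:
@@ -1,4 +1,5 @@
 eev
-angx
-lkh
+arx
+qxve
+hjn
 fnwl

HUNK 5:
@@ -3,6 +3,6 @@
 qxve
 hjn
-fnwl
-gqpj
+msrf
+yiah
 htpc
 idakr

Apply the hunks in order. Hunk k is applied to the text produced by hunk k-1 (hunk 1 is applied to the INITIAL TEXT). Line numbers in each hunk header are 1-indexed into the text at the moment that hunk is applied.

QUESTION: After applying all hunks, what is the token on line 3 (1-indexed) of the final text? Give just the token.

Answer: qxve

Derivation:
Hunk 1: at line 4 remove [bjc] add [ufo,vzdtq] -> 11 lines: eev angx abe rze ufo vzdtq trcy gqpj htpc idakr tqw
Hunk 2: at line 1 remove [abe,rze,ufo] add [ffsnt] -> 9 lines: eev angx ffsnt vzdtq trcy gqpj htpc idakr tqw
Hunk 3: at line 2 remove [ffsnt,vzdtq,trcy] add [lkh,fnwl] -> 8 lines: eev angx lkh fnwl gqpj htpc idakr tqw
Hunk 4: at line 1 remove [angx,lkh] add [arx,qxve,hjn] -> 9 lines: eev arx qxve hjn fnwl gqpj htpc idakr tqw
Hunk 5: at line 3 remove [fnwl,gqpj] add [msrf,yiah] -> 9 lines: eev arx qxve hjn msrf yiah htpc idakr tqw
Final line 3: qxve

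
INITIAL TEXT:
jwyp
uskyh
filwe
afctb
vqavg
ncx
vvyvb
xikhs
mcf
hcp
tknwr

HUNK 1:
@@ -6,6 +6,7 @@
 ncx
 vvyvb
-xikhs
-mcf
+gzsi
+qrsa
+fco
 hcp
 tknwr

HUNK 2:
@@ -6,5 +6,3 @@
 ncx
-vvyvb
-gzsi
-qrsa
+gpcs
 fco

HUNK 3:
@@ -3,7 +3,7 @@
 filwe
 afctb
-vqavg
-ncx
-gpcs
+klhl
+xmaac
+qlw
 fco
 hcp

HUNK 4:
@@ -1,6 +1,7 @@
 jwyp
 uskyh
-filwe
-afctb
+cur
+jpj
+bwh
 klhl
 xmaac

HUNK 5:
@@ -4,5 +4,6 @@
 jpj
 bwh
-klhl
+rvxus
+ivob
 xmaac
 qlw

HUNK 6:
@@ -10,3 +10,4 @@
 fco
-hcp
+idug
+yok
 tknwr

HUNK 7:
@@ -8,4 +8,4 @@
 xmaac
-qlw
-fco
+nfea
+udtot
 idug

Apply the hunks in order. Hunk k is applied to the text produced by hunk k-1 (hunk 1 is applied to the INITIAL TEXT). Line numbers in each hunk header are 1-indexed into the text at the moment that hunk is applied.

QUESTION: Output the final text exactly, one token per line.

Hunk 1: at line 6 remove [xikhs,mcf] add [gzsi,qrsa,fco] -> 12 lines: jwyp uskyh filwe afctb vqavg ncx vvyvb gzsi qrsa fco hcp tknwr
Hunk 2: at line 6 remove [vvyvb,gzsi,qrsa] add [gpcs] -> 10 lines: jwyp uskyh filwe afctb vqavg ncx gpcs fco hcp tknwr
Hunk 3: at line 3 remove [vqavg,ncx,gpcs] add [klhl,xmaac,qlw] -> 10 lines: jwyp uskyh filwe afctb klhl xmaac qlw fco hcp tknwr
Hunk 4: at line 1 remove [filwe,afctb] add [cur,jpj,bwh] -> 11 lines: jwyp uskyh cur jpj bwh klhl xmaac qlw fco hcp tknwr
Hunk 5: at line 4 remove [klhl] add [rvxus,ivob] -> 12 lines: jwyp uskyh cur jpj bwh rvxus ivob xmaac qlw fco hcp tknwr
Hunk 6: at line 10 remove [hcp] add [idug,yok] -> 13 lines: jwyp uskyh cur jpj bwh rvxus ivob xmaac qlw fco idug yok tknwr
Hunk 7: at line 8 remove [qlw,fco] add [nfea,udtot] -> 13 lines: jwyp uskyh cur jpj bwh rvxus ivob xmaac nfea udtot idug yok tknwr

Answer: jwyp
uskyh
cur
jpj
bwh
rvxus
ivob
xmaac
nfea
udtot
idug
yok
tknwr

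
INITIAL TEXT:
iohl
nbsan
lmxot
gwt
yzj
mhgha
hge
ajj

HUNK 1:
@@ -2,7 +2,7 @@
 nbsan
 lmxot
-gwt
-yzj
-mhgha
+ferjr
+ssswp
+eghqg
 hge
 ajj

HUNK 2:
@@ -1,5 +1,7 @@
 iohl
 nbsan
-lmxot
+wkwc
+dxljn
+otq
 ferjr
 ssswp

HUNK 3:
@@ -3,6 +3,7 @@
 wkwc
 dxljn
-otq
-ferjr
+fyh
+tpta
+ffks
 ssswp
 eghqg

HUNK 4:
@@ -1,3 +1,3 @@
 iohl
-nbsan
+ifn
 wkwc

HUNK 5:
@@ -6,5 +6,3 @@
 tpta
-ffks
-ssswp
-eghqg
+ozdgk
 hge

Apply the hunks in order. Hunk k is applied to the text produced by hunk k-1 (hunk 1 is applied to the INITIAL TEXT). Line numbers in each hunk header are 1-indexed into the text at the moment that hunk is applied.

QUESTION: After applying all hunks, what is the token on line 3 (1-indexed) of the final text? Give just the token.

Answer: wkwc

Derivation:
Hunk 1: at line 2 remove [gwt,yzj,mhgha] add [ferjr,ssswp,eghqg] -> 8 lines: iohl nbsan lmxot ferjr ssswp eghqg hge ajj
Hunk 2: at line 1 remove [lmxot] add [wkwc,dxljn,otq] -> 10 lines: iohl nbsan wkwc dxljn otq ferjr ssswp eghqg hge ajj
Hunk 3: at line 3 remove [otq,ferjr] add [fyh,tpta,ffks] -> 11 lines: iohl nbsan wkwc dxljn fyh tpta ffks ssswp eghqg hge ajj
Hunk 4: at line 1 remove [nbsan] add [ifn] -> 11 lines: iohl ifn wkwc dxljn fyh tpta ffks ssswp eghqg hge ajj
Hunk 5: at line 6 remove [ffks,ssswp,eghqg] add [ozdgk] -> 9 lines: iohl ifn wkwc dxljn fyh tpta ozdgk hge ajj
Final line 3: wkwc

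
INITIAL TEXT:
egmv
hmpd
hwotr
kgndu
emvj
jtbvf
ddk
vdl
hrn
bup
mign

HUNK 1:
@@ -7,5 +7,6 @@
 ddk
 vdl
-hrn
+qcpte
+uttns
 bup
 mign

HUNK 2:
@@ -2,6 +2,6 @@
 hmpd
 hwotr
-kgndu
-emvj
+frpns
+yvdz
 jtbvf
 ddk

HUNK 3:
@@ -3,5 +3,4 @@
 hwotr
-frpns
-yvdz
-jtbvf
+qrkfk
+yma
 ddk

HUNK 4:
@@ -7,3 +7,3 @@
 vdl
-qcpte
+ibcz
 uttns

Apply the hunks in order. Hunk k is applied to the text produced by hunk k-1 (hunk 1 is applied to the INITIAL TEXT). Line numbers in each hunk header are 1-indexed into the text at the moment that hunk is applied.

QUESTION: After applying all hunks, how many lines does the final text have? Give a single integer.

Hunk 1: at line 7 remove [hrn] add [qcpte,uttns] -> 12 lines: egmv hmpd hwotr kgndu emvj jtbvf ddk vdl qcpte uttns bup mign
Hunk 2: at line 2 remove [kgndu,emvj] add [frpns,yvdz] -> 12 lines: egmv hmpd hwotr frpns yvdz jtbvf ddk vdl qcpte uttns bup mign
Hunk 3: at line 3 remove [frpns,yvdz,jtbvf] add [qrkfk,yma] -> 11 lines: egmv hmpd hwotr qrkfk yma ddk vdl qcpte uttns bup mign
Hunk 4: at line 7 remove [qcpte] add [ibcz] -> 11 lines: egmv hmpd hwotr qrkfk yma ddk vdl ibcz uttns bup mign
Final line count: 11

Answer: 11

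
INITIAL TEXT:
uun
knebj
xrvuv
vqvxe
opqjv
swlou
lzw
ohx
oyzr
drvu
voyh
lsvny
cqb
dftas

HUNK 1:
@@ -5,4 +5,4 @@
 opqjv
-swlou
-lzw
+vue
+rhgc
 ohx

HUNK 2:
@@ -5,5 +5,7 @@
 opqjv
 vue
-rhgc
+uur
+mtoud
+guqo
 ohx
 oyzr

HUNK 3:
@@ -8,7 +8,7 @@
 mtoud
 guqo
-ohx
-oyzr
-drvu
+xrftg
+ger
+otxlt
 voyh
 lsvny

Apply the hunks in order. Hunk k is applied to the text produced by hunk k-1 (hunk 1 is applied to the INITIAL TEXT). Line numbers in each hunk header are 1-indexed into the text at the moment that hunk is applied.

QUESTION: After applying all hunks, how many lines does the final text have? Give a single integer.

Answer: 16

Derivation:
Hunk 1: at line 5 remove [swlou,lzw] add [vue,rhgc] -> 14 lines: uun knebj xrvuv vqvxe opqjv vue rhgc ohx oyzr drvu voyh lsvny cqb dftas
Hunk 2: at line 5 remove [rhgc] add [uur,mtoud,guqo] -> 16 lines: uun knebj xrvuv vqvxe opqjv vue uur mtoud guqo ohx oyzr drvu voyh lsvny cqb dftas
Hunk 3: at line 8 remove [ohx,oyzr,drvu] add [xrftg,ger,otxlt] -> 16 lines: uun knebj xrvuv vqvxe opqjv vue uur mtoud guqo xrftg ger otxlt voyh lsvny cqb dftas
Final line count: 16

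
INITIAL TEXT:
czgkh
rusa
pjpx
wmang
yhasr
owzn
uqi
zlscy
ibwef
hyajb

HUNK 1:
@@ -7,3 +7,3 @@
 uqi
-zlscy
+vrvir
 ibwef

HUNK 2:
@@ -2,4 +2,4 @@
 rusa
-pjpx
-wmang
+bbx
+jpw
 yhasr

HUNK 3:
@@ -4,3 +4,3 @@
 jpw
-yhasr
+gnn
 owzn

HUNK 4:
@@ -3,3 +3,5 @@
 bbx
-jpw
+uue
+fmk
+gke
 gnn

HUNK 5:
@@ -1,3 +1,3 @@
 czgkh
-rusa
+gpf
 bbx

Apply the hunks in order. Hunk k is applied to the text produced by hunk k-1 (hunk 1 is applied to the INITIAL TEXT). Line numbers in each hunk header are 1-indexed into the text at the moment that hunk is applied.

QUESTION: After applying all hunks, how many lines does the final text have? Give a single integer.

Hunk 1: at line 7 remove [zlscy] add [vrvir] -> 10 lines: czgkh rusa pjpx wmang yhasr owzn uqi vrvir ibwef hyajb
Hunk 2: at line 2 remove [pjpx,wmang] add [bbx,jpw] -> 10 lines: czgkh rusa bbx jpw yhasr owzn uqi vrvir ibwef hyajb
Hunk 3: at line 4 remove [yhasr] add [gnn] -> 10 lines: czgkh rusa bbx jpw gnn owzn uqi vrvir ibwef hyajb
Hunk 4: at line 3 remove [jpw] add [uue,fmk,gke] -> 12 lines: czgkh rusa bbx uue fmk gke gnn owzn uqi vrvir ibwef hyajb
Hunk 5: at line 1 remove [rusa] add [gpf] -> 12 lines: czgkh gpf bbx uue fmk gke gnn owzn uqi vrvir ibwef hyajb
Final line count: 12

Answer: 12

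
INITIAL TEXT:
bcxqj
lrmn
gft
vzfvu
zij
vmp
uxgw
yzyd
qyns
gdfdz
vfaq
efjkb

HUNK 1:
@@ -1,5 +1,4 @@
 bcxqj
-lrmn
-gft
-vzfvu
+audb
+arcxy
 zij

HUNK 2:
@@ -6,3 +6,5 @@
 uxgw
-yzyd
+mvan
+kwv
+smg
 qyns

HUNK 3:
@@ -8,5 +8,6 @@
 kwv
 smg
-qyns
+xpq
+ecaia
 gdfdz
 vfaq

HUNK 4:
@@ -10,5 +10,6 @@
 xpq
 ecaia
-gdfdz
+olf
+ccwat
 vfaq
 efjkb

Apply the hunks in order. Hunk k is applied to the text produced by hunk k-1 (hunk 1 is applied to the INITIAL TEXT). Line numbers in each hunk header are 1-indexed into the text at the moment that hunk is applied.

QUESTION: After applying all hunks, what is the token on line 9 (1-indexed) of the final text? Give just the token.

Answer: smg

Derivation:
Hunk 1: at line 1 remove [lrmn,gft,vzfvu] add [audb,arcxy] -> 11 lines: bcxqj audb arcxy zij vmp uxgw yzyd qyns gdfdz vfaq efjkb
Hunk 2: at line 6 remove [yzyd] add [mvan,kwv,smg] -> 13 lines: bcxqj audb arcxy zij vmp uxgw mvan kwv smg qyns gdfdz vfaq efjkb
Hunk 3: at line 8 remove [qyns] add [xpq,ecaia] -> 14 lines: bcxqj audb arcxy zij vmp uxgw mvan kwv smg xpq ecaia gdfdz vfaq efjkb
Hunk 4: at line 10 remove [gdfdz] add [olf,ccwat] -> 15 lines: bcxqj audb arcxy zij vmp uxgw mvan kwv smg xpq ecaia olf ccwat vfaq efjkb
Final line 9: smg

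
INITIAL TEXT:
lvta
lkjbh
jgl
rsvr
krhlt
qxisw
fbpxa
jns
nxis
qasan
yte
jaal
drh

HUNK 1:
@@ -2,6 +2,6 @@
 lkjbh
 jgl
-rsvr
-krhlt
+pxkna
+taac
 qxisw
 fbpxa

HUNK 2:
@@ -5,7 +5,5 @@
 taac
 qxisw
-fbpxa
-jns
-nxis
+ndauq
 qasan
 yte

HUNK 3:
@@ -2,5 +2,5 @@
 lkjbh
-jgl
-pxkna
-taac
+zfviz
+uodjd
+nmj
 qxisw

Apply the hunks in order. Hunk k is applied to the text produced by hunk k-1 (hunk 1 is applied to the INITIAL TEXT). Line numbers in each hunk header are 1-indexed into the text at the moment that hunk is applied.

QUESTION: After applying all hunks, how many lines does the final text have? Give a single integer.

Hunk 1: at line 2 remove [rsvr,krhlt] add [pxkna,taac] -> 13 lines: lvta lkjbh jgl pxkna taac qxisw fbpxa jns nxis qasan yte jaal drh
Hunk 2: at line 5 remove [fbpxa,jns,nxis] add [ndauq] -> 11 lines: lvta lkjbh jgl pxkna taac qxisw ndauq qasan yte jaal drh
Hunk 3: at line 2 remove [jgl,pxkna,taac] add [zfviz,uodjd,nmj] -> 11 lines: lvta lkjbh zfviz uodjd nmj qxisw ndauq qasan yte jaal drh
Final line count: 11

Answer: 11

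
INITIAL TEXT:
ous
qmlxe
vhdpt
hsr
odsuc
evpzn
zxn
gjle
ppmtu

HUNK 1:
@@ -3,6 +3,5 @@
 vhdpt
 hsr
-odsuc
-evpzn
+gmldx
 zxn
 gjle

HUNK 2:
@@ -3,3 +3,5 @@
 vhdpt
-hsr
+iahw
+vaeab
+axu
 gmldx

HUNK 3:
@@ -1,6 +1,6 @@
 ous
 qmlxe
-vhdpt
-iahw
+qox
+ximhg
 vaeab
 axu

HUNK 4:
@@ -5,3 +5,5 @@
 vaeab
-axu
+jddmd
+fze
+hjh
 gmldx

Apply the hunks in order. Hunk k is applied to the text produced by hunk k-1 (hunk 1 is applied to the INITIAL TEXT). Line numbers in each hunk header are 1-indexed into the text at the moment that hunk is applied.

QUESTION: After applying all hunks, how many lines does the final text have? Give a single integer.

Hunk 1: at line 3 remove [odsuc,evpzn] add [gmldx] -> 8 lines: ous qmlxe vhdpt hsr gmldx zxn gjle ppmtu
Hunk 2: at line 3 remove [hsr] add [iahw,vaeab,axu] -> 10 lines: ous qmlxe vhdpt iahw vaeab axu gmldx zxn gjle ppmtu
Hunk 3: at line 1 remove [vhdpt,iahw] add [qox,ximhg] -> 10 lines: ous qmlxe qox ximhg vaeab axu gmldx zxn gjle ppmtu
Hunk 4: at line 5 remove [axu] add [jddmd,fze,hjh] -> 12 lines: ous qmlxe qox ximhg vaeab jddmd fze hjh gmldx zxn gjle ppmtu
Final line count: 12

Answer: 12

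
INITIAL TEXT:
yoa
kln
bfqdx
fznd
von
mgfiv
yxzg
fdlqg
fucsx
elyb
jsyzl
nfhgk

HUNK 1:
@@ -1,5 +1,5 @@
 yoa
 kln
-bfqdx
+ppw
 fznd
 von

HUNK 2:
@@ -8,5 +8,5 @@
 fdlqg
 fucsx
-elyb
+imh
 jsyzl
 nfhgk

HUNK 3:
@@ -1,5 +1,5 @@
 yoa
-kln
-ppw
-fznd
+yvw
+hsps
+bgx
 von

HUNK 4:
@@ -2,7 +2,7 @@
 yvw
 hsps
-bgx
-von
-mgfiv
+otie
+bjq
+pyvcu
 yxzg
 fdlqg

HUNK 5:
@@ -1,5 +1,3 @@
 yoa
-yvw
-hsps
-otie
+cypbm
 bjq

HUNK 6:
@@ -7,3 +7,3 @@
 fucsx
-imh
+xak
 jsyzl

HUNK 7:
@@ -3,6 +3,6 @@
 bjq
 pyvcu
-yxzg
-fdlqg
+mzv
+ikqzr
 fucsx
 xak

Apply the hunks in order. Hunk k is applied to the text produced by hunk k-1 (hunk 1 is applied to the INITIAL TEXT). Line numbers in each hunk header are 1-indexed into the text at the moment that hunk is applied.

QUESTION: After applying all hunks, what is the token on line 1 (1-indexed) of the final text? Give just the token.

Hunk 1: at line 1 remove [bfqdx] add [ppw] -> 12 lines: yoa kln ppw fznd von mgfiv yxzg fdlqg fucsx elyb jsyzl nfhgk
Hunk 2: at line 8 remove [elyb] add [imh] -> 12 lines: yoa kln ppw fznd von mgfiv yxzg fdlqg fucsx imh jsyzl nfhgk
Hunk 3: at line 1 remove [kln,ppw,fznd] add [yvw,hsps,bgx] -> 12 lines: yoa yvw hsps bgx von mgfiv yxzg fdlqg fucsx imh jsyzl nfhgk
Hunk 4: at line 2 remove [bgx,von,mgfiv] add [otie,bjq,pyvcu] -> 12 lines: yoa yvw hsps otie bjq pyvcu yxzg fdlqg fucsx imh jsyzl nfhgk
Hunk 5: at line 1 remove [yvw,hsps,otie] add [cypbm] -> 10 lines: yoa cypbm bjq pyvcu yxzg fdlqg fucsx imh jsyzl nfhgk
Hunk 6: at line 7 remove [imh] add [xak] -> 10 lines: yoa cypbm bjq pyvcu yxzg fdlqg fucsx xak jsyzl nfhgk
Hunk 7: at line 3 remove [yxzg,fdlqg] add [mzv,ikqzr] -> 10 lines: yoa cypbm bjq pyvcu mzv ikqzr fucsx xak jsyzl nfhgk
Final line 1: yoa

Answer: yoa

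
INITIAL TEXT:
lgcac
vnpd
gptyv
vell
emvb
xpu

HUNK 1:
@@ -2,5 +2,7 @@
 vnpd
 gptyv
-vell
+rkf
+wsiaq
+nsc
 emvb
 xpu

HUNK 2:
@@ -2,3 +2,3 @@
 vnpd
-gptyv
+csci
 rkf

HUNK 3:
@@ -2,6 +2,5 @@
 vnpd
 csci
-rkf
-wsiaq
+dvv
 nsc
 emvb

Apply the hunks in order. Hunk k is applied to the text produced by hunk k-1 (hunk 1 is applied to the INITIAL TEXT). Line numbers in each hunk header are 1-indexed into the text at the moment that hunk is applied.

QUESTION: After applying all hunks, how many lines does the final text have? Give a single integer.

Hunk 1: at line 2 remove [vell] add [rkf,wsiaq,nsc] -> 8 lines: lgcac vnpd gptyv rkf wsiaq nsc emvb xpu
Hunk 2: at line 2 remove [gptyv] add [csci] -> 8 lines: lgcac vnpd csci rkf wsiaq nsc emvb xpu
Hunk 3: at line 2 remove [rkf,wsiaq] add [dvv] -> 7 lines: lgcac vnpd csci dvv nsc emvb xpu
Final line count: 7

Answer: 7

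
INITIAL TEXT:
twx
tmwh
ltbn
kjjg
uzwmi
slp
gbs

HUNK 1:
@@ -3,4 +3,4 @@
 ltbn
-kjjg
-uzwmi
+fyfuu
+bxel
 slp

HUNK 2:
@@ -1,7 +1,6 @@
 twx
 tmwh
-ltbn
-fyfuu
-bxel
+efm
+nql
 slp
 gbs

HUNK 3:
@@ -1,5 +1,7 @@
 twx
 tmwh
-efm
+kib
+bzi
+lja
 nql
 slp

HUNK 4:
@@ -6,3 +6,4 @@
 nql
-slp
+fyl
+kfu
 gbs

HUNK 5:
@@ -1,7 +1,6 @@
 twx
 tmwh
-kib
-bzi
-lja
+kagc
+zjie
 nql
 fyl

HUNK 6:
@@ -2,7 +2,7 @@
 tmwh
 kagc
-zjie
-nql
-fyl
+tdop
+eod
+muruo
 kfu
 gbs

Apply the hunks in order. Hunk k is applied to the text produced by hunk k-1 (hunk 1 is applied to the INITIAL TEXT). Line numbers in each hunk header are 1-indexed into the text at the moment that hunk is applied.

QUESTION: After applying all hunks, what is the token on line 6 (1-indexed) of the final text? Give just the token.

Answer: muruo

Derivation:
Hunk 1: at line 3 remove [kjjg,uzwmi] add [fyfuu,bxel] -> 7 lines: twx tmwh ltbn fyfuu bxel slp gbs
Hunk 2: at line 1 remove [ltbn,fyfuu,bxel] add [efm,nql] -> 6 lines: twx tmwh efm nql slp gbs
Hunk 3: at line 1 remove [efm] add [kib,bzi,lja] -> 8 lines: twx tmwh kib bzi lja nql slp gbs
Hunk 4: at line 6 remove [slp] add [fyl,kfu] -> 9 lines: twx tmwh kib bzi lja nql fyl kfu gbs
Hunk 5: at line 1 remove [kib,bzi,lja] add [kagc,zjie] -> 8 lines: twx tmwh kagc zjie nql fyl kfu gbs
Hunk 6: at line 2 remove [zjie,nql,fyl] add [tdop,eod,muruo] -> 8 lines: twx tmwh kagc tdop eod muruo kfu gbs
Final line 6: muruo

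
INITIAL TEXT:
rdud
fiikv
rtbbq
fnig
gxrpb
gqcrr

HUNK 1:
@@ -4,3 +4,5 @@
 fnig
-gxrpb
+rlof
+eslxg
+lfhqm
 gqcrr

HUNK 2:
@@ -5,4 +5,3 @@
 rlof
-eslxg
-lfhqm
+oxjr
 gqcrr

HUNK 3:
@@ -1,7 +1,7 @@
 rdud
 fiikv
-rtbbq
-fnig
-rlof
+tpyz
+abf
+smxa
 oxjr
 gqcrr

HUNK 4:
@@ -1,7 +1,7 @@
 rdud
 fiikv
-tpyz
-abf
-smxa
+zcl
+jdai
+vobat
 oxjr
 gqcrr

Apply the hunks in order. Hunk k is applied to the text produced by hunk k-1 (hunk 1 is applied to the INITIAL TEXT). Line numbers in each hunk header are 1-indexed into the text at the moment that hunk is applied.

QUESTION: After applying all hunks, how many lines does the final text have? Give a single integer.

Answer: 7

Derivation:
Hunk 1: at line 4 remove [gxrpb] add [rlof,eslxg,lfhqm] -> 8 lines: rdud fiikv rtbbq fnig rlof eslxg lfhqm gqcrr
Hunk 2: at line 5 remove [eslxg,lfhqm] add [oxjr] -> 7 lines: rdud fiikv rtbbq fnig rlof oxjr gqcrr
Hunk 3: at line 1 remove [rtbbq,fnig,rlof] add [tpyz,abf,smxa] -> 7 lines: rdud fiikv tpyz abf smxa oxjr gqcrr
Hunk 4: at line 1 remove [tpyz,abf,smxa] add [zcl,jdai,vobat] -> 7 lines: rdud fiikv zcl jdai vobat oxjr gqcrr
Final line count: 7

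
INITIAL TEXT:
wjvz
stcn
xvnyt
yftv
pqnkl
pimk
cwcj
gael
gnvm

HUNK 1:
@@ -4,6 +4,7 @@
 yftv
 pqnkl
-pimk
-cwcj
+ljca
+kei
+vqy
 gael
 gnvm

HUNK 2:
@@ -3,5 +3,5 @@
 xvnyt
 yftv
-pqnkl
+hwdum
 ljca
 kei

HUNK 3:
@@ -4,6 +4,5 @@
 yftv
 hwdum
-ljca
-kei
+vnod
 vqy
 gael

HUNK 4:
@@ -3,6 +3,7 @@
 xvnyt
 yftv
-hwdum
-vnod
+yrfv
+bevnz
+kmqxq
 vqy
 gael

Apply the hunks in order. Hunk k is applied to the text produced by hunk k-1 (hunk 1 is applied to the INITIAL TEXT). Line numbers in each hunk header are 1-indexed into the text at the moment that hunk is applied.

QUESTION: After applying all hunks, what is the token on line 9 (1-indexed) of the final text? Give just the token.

Answer: gael

Derivation:
Hunk 1: at line 4 remove [pimk,cwcj] add [ljca,kei,vqy] -> 10 lines: wjvz stcn xvnyt yftv pqnkl ljca kei vqy gael gnvm
Hunk 2: at line 3 remove [pqnkl] add [hwdum] -> 10 lines: wjvz stcn xvnyt yftv hwdum ljca kei vqy gael gnvm
Hunk 3: at line 4 remove [ljca,kei] add [vnod] -> 9 lines: wjvz stcn xvnyt yftv hwdum vnod vqy gael gnvm
Hunk 4: at line 3 remove [hwdum,vnod] add [yrfv,bevnz,kmqxq] -> 10 lines: wjvz stcn xvnyt yftv yrfv bevnz kmqxq vqy gael gnvm
Final line 9: gael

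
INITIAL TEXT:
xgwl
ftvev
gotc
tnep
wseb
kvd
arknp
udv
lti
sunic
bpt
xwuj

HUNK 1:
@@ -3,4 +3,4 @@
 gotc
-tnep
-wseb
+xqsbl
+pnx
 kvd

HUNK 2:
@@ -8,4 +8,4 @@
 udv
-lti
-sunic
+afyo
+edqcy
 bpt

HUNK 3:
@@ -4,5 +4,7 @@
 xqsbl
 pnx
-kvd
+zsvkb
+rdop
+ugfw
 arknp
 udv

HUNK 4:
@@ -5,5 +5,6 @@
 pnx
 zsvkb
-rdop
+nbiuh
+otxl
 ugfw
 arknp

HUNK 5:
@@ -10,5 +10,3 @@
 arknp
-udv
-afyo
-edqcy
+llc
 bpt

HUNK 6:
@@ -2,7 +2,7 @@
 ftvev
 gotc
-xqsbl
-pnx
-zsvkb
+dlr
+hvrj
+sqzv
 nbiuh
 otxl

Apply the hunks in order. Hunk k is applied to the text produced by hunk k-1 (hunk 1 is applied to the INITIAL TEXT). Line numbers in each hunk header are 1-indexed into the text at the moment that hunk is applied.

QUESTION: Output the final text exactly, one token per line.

Answer: xgwl
ftvev
gotc
dlr
hvrj
sqzv
nbiuh
otxl
ugfw
arknp
llc
bpt
xwuj

Derivation:
Hunk 1: at line 3 remove [tnep,wseb] add [xqsbl,pnx] -> 12 lines: xgwl ftvev gotc xqsbl pnx kvd arknp udv lti sunic bpt xwuj
Hunk 2: at line 8 remove [lti,sunic] add [afyo,edqcy] -> 12 lines: xgwl ftvev gotc xqsbl pnx kvd arknp udv afyo edqcy bpt xwuj
Hunk 3: at line 4 remove [kvd] add [zsvkb,rdop,ugfw] -> 14 lines: xgwl ftvev gotc xqsbl pnx zsvkb rdop ugfw arknp udv afyo edqcy bpt xwuj
Hunk 4: at line 5 remove [rdop] add [nbiuh,otxl] -> 15 lines: xgwl ftvev gotc xqsbl pnx zsvkb nbiuh otxl ugfw arknp udv afyo edqcy bpt xwuj
Hunk 5: at line 10 remove [udv,afyo,edqcy] add [llc] -> 13 lines: xgwl ftvev gotc xqsbl pnx zsvkb nbiuh otxl ugfw arknp llc bpt xwuj
Hunk 6: at line 2 remove [xqsbl,pnx,zsvkb] add [dlr,hvrj,sqzv] -> 13 lines: xgwl ftvev gotc dlr hvrj sqzv nbiuh otxl ugfw arknp llc bpt xwuj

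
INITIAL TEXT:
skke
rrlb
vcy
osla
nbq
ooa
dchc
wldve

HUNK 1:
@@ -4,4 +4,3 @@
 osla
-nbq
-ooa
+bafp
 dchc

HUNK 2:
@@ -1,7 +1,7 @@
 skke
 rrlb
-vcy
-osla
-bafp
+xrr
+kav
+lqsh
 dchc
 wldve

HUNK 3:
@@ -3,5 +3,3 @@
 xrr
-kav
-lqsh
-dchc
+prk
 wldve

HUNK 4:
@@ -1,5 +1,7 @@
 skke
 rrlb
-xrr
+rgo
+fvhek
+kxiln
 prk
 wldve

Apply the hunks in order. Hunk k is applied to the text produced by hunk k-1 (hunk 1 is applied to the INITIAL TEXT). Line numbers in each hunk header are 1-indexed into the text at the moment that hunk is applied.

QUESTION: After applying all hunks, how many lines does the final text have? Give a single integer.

Answer: 7

Derivation:
Hunk 1: at line 4 remove [nbq,ooa] add [bafp] -> 7 lines: skke rrlb vcy osla bafp dchc wldve
Hunk 2: at line 1 remove [vcy,osla,bafp] add [xrr,kav,lqsh] -> 7 lines: skke rrlb xrr kav lqsh dchc wldve
Hunk 3: at line 3 remove [kav,lqsh,dchc] add [prk] -> 5 lines: skke rrlb xrr prk wldve
Hunk 4: at line 1 remove [xrr] add [rgo,fvhek,kxiln] -> 7 lines: skke rrlb rgo fvhek kxiln prk wldve
Final line count: 7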